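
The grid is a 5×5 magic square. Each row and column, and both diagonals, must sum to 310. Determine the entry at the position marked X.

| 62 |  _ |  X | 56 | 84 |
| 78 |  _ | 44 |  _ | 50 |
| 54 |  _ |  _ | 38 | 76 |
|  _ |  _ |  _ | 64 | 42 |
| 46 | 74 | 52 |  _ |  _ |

The remaining cell in column 1 is (4,1) = 310 − 240 = 70.
From column 5, 310 − (84 + 50 + 76 + 42) gives (5,5) = 58.
Row 5: 46 + 74 + 52 + 58 + ? = 310, so (5,4) = 80.
The remaining cell in column 4 is (2,4) = 310 − 238 = 72.
Row 2 needs 310; the known cells sum to 244, so (2,2) = 66.
Main diagonal: 62 + 66 + 64 + 58 + ? = 310, so (3,3) = 60.
From anti-diagonal, 310 − (84 + 72 + 60 + 46) gives (4,2) = 48.
From row 3, 310 − (54 + 60 + 38 + 76) gives (3,2) = 82.
Row 4 must total 310; the given cells sum to 224, so (4,3) = 86.
The remaining cell in column 2 is (1,2) = 310 − 270 = 40.
Column 3 must total 310; the given cells sum to 242, so (1,3) = 68.

68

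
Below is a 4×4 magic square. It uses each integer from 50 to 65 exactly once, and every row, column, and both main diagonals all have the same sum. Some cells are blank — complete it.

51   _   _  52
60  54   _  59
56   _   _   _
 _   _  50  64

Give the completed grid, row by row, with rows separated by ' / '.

51 65 62 52 / 60 54 57 59 / 56 58 61 55 / 63 53 50 64

The entries are 50 through 65, which sum to 920, so each line sums to 920/4 = 230.
The remaining cell in row 2 is (2,3) = 230 − 173 = 57.
From column 1, 230 − (51 + 60 + 56) gives (4,1) = 63.
Column 4 must total 230; the given cells sum to 175, so (3,4) = 55.
Main diagonal needs 230; the known cells sum to 169, so (3,3) = 61.
Using anti-diagonal: 52 + 57 + 63 + ? → (3,2) = 230 − 172 = 58.
Row 4 needs 230; the known cells sum to 177, so (4,2) = 53.
Column 2 must total 230; the given cells sum to 165, so (1,2) = 65.
Column 3 needs 230; the known cells sum to 168, so (1,3) = 62.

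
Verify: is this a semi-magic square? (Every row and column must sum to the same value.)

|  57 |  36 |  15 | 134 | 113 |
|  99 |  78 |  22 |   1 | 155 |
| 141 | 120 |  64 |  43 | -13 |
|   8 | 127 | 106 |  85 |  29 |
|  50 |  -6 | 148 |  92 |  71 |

Yes

Row 1: 57 + 36 + 15 + 134 + 113 = 355.
Row 2: 99 + 78 + 22 + 1 + 155 = 355.
Row 3: 141 + 120 + 64 + 43 + (-13) = 355.
Row 4: 8 + 127 + 106 + 85 + 29 = 355.
Row 5: 50 + (-6) + 148 + 92 + 71 = 355.
Column 1: 57 + 99 + 141 + 8 + 50 = 355.
Column 2: 36 + 78 + 120 + 127 + (-6) = 355.
Column 3: 15 + 22 + 64 + 106 + 148 = 355.
Column 4: 134 + 1 + 43 + 85 + 92 = 355.
Column 5: 113 + 155 + (-13) + 29 + 71 = 355.
All lines sum to 355.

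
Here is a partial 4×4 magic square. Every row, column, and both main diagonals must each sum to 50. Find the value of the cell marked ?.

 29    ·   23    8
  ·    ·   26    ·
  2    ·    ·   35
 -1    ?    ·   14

32

Row 1 must total 50; the given cells sum to 60, so (1,2) = -10.
Using column 1: 29 + 2 + (-1) + ? → (2,1) = 50 − 30 = 20.
Column 4 needs 50; the known cells sum to 57, so (2,4) = -7.
Anti-diagonal must total 50; the given cells sum to 33, so (3,2) = 17.
The remaining cell in row 2 is (2,2) = 50 − 39 = 11.
Row 3 needs 50; the known cells sum to 54, so (3,3) = -4.
Column 2: -10 + 11 + 17 + ? = 50, so (4,2) = 32.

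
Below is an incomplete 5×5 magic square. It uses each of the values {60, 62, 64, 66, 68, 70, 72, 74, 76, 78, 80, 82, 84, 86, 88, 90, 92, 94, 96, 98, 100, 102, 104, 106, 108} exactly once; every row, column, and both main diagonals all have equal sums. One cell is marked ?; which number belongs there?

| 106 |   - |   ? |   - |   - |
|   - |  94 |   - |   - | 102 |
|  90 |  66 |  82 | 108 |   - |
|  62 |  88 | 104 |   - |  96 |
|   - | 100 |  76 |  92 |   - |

98

The 25 entries sum to 2100, so each line sums to 2100/5 = 420.
Using row 3: 90 + 66 + 82 + 108 + ? → (3,5) = 420 − 346 = 74.
The remaining cell in row 4 is (4,4) = 420 − 350 = 70.
Column 2 needs 420; the known cells sum to 348, so (1,2) = 72.
Main diagonal needs 420; the known cells sum to 352, so (5,5) = 68.
Row 5 must total 420; the given cells sum to 336, so (5,1) = 84.
Column 1 needs 420; the known cells sum to 342, so (2,1) = 78.
Using column 5: 102 + 74 + 96 + 68 + ? → (1,5) = 420 − 340 = 80.
From anti-diagonal, 420 − (80 + 82 + 88 + 84) gives (2,4) = 86.
From row 2, 420 − (78 + 94 + 86 + 102) gives (2,3) = 60.
Using column 3: 60 + 82 + 104 + 76 + ? → (1,3) = 420 − 322 = 98.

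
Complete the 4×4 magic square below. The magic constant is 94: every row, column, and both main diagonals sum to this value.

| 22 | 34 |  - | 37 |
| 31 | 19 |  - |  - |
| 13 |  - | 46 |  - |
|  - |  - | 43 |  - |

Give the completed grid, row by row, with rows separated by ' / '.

Row 1 needs 94; the known cells sum to 93, so (1,3) = 1.
Column 1 needs 94; the known cells sum to 66, so (4,1) = 28.
Column 3: 1 + 46 + 43 + ? = 94, so (2,3) = 4.
From main diagonal, 94 − (22 + 19 + 46) gives (4,4) = 7.
Anti-diagonal must total 94; the given cells sum to 69, so (3,2) = 25.
The remaining cell in row 2 is (2,4) = 94 − 54 = 40.
Row 3 needs 94; the known cells sum to 84, so (3,4) = 10.
From row 4, 94 − (28 + 43 + 7) gives (4,2) = 16.

22 34 1 37 / 31 19 4 40 / 13 25 46 10 / 28 16 43 7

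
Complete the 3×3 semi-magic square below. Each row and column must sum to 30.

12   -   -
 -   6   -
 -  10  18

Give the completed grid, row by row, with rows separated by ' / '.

Row 3 must total 30; the given cells sum to 28, so (3,1) = 2.
The remaining cell in column 1 is (2,1) = 30 − 14 = 16.
Column 2 must total 30; the given cells sum to 16, so (1,2) = 14.
Row 1 needs 30; the known cells sum to 26, so (1,3) = 4.
From row 2, 30 − (16 + 6) gives (2,3) = 8.

12 14 4 / 16 6 8 / 2 10 18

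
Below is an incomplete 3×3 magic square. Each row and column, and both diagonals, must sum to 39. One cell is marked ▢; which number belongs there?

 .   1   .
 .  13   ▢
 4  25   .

From row 3, 39 − (4 + 25) gives (3,3) = 10.
Main diagonal must total 39; the given cells sum to 23, so (1,1) = 16.
The remaining cell in anti-diagonal is (1,3) = 39 − 17 = 22.
The remaining cell in column 1 is (2,1) = 39 − 20 = 19.
Using column 3: 22 + 10 + ? → (2,3) = 39 − 32 = 7.

7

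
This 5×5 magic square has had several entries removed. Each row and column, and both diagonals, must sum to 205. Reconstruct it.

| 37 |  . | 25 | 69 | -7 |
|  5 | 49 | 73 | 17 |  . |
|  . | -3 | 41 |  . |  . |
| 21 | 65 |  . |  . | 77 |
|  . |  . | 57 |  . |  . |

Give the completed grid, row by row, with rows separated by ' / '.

Row 1 needs 205; the known cells sum to 124, so (1,2) = 81.
Row 2: 5 + 49 + 73 + 17 + ? = 205, so (2,5) = 61.
Column 2 needs 205; the known cells sum to 192, so (5,2) = 13.
Column 3 must total 205; the given cells sum to 196, so (4,3) = 9.
The remaining cell in anti-diagonal is (5,1) = 205 − 116 = 89.
From row 4, 205 − (21 + 65 + 9 + 77) gives (4,4) = 33.
Column 1: 37 + 5 + 21 + 89 + ? = 205, so (3,1) = 53.
Using main diagonal: 37 + 49 + 41 + 33 + ? → (5,5) = 205 − 160 = 45.
Row 5 needs 205; the known cells sum to 204, so (5,4) = 1.
The remaining cell in column 4 is (3,4) = 205 − 120 = 85.
Column 5: -7 + 61 + 77 + 45 + ? = 205, so (3,5) = 29.

37 81 25 69 -7 / 5 49 73 17 61 / 53 -3 41 85 29 / 21 65 9 33 77 / 89 13 57 1 45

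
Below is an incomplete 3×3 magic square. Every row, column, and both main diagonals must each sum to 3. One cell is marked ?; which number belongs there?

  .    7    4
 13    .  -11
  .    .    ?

10

Using row 1: 7 + 4 + ? → (1,1) = 3 − 11 = -8.
Row 2: 13 + (-11) + ? = 3, so (2,2) = 1.
Using column 1: -8 + 13 + ? → (3,1) = 3 − 5 = -2.
Column 2 needs 3; the known cells sum to 8, so (3,2) = -5.
Column 3 needs 3; the known cells sum to -7, so (3,3) = 10.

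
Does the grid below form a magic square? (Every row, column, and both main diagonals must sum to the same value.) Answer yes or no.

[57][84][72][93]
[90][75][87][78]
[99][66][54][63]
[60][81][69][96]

Row 1: 57 + 84 + 72 + 93 = 306.
Row 2: 90 + 75 + 87 + 78 = 330.
Row 3: 99 + 66 + 54 + 63 = 282.
Row 4: 60 + 81 + 69 + 96 = 306.
Column 1: 57 + 90 + 99 + 60 = 306.
Column 2: 84 + 75 + 66 + 81 = 306.
Column 3: 72 + 87 + 54 + 69 = 282.
Column 4: 93 + 78 + 63 + 96 = 330.
Main diagonal: 57 + 75 + 54 + 96 = 282.
Anti-diagonal: 93 + 87 + 66 + 60 = 306.

No — main diagonal sums to 282 but column 2 sums to 306.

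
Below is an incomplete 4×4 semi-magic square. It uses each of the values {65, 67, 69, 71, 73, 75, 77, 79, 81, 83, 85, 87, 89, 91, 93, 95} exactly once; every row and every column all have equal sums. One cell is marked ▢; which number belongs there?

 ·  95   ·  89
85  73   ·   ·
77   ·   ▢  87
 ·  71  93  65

The 16 entries sum to 1280, so each line sums to 1280/4 = 320.
Using row 4: 71 + 93 + 65 + ? → (4,1) = 320 − 229 = 91.
The remaining cell in column 1 is (1,1) = 320 − 253 = 67.
Column 2 needs 320; the known cells sum to 239, so (3,2) = 81.
Using column 4: 89 + 87 + 65 + ? → (2,4) = 320 − 241 = 79.
From row 1, 320 − (67 + 95 + 89) gives (1,3) = 69.
Row 2 must total 320; the given cells sum to 237, so (2,3) = 83.
From row 3, 320 − (77 + 81 + 87) gives (3,3) = 75.

75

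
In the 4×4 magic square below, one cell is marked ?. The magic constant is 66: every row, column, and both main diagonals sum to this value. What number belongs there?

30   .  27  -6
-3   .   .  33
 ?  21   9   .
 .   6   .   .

Row 1 needs 66; the known cells sum to 51, so (1,2) = 15.
The remaining cell in column 2 is (2,2) = 66 − 42 = 24.
The remaining cell in main diagonal is (4,4) = 66 − 63 = 3.
Using row 2: -3 + 24 + 33 + ? → (2,3) = 66 − 54 = 12.
Column 3: 27 + 12 + 9 + ? = 66, so (4,3) = 18.
Column 4: -6 + 33 + 3 + ? = 66, so (3,4) = 36.
Anti-diagonal must total 66; the given cells sum to 27, so (4,1) = 39.
Using row 3: 21 + 9 + 36 + ? → (3,1) = 66 − 66 = 0.

0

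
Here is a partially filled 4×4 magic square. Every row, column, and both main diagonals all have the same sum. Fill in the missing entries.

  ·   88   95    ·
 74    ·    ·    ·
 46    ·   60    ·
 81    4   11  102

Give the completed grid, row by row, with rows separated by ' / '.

Row 4 is already complete: 81 + 4 + 11 + 102 = 198, so that is the magic constant.
From column 1, 198 − (74 + 46 + 81) gives (1,1) = -3.
From column 3, 198 − (95 + 60 + 11) gives (2,3) = 32.
Main diagonal needs 198; the known cells sum to 159, so (2,2) = 39.
Row 1: -3 + 88 + 95 + ? = 198, so (1,4) = 18.
The remaining cell in row 2 is (2,4) = 198 − 145 = 53.
The remaining cell in column 2 is (3,2) = 198 − 131 = 67.
Using column 4: 18 + 53 + 102 + ? → (3,4) = 198 − 173 = 25.

-3 88 95 18 / 74 39 32 53 / 46 67 60 25 / 81 4 11 102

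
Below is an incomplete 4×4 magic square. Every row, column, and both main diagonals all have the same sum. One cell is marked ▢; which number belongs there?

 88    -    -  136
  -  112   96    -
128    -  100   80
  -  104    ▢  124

Main diagonal is complete and sums to 424; that is the magic constant.
Using row 3: 128 + 100 + 80 + ? → (3,2) = 424 − 308 = 116.
Column 2: 112 + 116 + 104 + ? = 424, so (1,2) = 92.
Column 4 needs 424; the known cells sum to 340, so (2,4) = 84.
Anti-diagonal needs 424; the known cells sum to 348, so (4,1) = 76.
Row 1 needs 424; the known cells sum to 316, so (1,3) = 108.
From row 2, 424 − (112 + 96 + 84) gives (2,1) = 132.
Row 4: 76 + 104 + 124 + ? = 424, so (4,3) = 120.

120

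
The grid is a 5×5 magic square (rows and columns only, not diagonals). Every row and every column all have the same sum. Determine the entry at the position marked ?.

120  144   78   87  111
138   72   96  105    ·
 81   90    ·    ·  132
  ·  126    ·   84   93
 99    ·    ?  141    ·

117

Row 1 is complete and sums to 540; that is the magic constant.
The remaining cell in row 2 is (2,5) = 540 − 411 = 129.
Column 1 needs 540; the known cells sum to 438, so (4,1) = 102.
Column 2 needs 540; the known cells sum to 432, so (5,2) = 108.
Column 4 must total 540; the given cells sum to 417, so (3,4) = 123.
From column 5, 540 − (111 + 129 + 132 + 93) gives (5,5) = 75.
Row 3: 81 + 90 + 123 + 132 + ? = 540, so (3,3) = 114.
Row 4 needs 540; the known cells sum to 405, so (4,3) = 135.
The remaining cell in row 5 is (5,3) = 540 − 423 = 117.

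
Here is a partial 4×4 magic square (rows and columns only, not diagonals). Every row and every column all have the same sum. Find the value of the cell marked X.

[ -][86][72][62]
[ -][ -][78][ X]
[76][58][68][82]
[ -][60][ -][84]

56

Row 3 is complete and sums to 284; that is the magic constant.
Row 1 needs 284; the known cells sum to 220, so (1,1) = 64.
Column 2 needs 284; the known cells sum to 204, so (2,2) = 80.
Using column 3: 72 + 78 + 68 + ? → (4,3) = 284 − 218 = 66.
The remaining cell in column 4 is (2,4) = 284 − 228 = 56.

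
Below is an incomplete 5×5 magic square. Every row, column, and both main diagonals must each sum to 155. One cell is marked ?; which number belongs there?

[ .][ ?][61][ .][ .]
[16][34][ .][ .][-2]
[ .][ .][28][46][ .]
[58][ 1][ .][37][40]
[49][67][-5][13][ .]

Row 4 needs 155; the known cells sum to 136, so (4,3) = 19.
Row 5 must total 155; the given cells sum to 124, so (5,5) = 31.
Using column 3: 61 + 28 + 19 + (-5) + ? → (2,3) = 155 − 103 = 52.
The remaining cell in main diagonal is (1,1) = 155 − 130 = 25.
Row 2 must total 155; the given cells sum to 100, so (2,4) = 55.
From column 1, 155 − (25 + 16 + 58 + 49) gives (3,1) = 7.
Column 4: 55 + 46 + 37 + 13 + ? = 155, so (1,4) = 4.
Using anti-diagonal: 55 + 28 + 1 + 49 + ? → (1,5) = 155 − 133 = 22.
Row 1 needs 155; the known cells sum to 112, so (1,2) = 43.

43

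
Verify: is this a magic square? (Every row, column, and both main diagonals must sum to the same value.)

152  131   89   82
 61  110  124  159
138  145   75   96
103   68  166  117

Yes

Row 1: 152 + 131 + 89 + 82 = 454.
Row 2: 61 + 110 + 124 + 159 = 454.
Row 3: 138 + 145 + 75 + 96 = 454.
Row 4: 103 + 68 + 166 + 117 = 454.
Column 1: 152 + 61 + 138 + 103 = 454.
Column 2: 131 + 110 + 145 + 68 = 454.
Column 3: 89 + 124 + 75 + 166 = 454.
Column 4: 82 + 159 + 96 + 117 = 454.
Main diagonal: 152 + 110 + 75 + 117 = 454.
Anti-diagonal: 82 + 124 + 145 + 103 = 454.
All lines sum to 454.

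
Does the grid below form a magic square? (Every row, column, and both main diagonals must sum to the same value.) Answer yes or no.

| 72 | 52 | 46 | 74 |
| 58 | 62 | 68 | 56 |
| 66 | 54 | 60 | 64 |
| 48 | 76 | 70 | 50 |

Yes

Row 1: 72 + 52 + 46 + 74 = 244.
Row 2: 58 + 62 + 68 + 56 = 244.
Row 3: 66 + 54 + 60 + 64 = 244.
Row 4: 48 + 76 + 70 + 50 = 244.
Column 1: 72 + 58 + 66 + 48 = 244.
Column 2: 52 + 62 + 54 + 76 = 244.
Column 3: 46 + 68 + 60 + 70 = 244.
Column 4: 74 + 56 + 64 + 50 = 244.
Main diagonal: 72 + 62 + 60 + 50 = 244.
Anti-diagonal: 74 + 68 + 54 + 48 = 244.
All lines sum to 244.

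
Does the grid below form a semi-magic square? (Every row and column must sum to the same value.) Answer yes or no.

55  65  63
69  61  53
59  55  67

No — column 3 sums to 183 but row 3 sums to 181.

Row 1: 55 + 65 + 63 = 183.
Row 2: 69 + 61 + 53 = 183.
Row 3: 59 + 55 + 67 = 181.
Column 1: 55 + 69 + 59 = 183.
Column 2: 65 + 61 + 55 = 181.
Column 3: 63 + 53 + 67 = 183.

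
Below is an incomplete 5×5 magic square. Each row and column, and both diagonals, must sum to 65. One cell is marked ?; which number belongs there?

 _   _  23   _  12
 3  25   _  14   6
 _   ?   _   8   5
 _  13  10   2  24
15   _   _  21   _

19

Row 2 needs 65; the known cells sum to 48, so (2,3) = 17.
Row 4 must total 65; the given cells sum to 49, so (4,1) = 16.
From column 4, 65 − (14 + 8 + 2 + 21) gives (1,4) = 20.
Column 5: 12 + 6 + 5 + 24 + ? = 65, so (5,5) = 18.
Anti-diagonal needs 65; the known cells sum to 54, so (3,3) = 11.
Column 3: 23 + 17 + 11 + 10 + ? = 65, so (5,3) = 4.
Using main diagonal: 25 + 11 + 2 + 18 + ? → (1,1) = 65 − 56 = 9.
Using row 1: 9 + 23 + 20 + 12 + ? → (1,2) = 65 − 64 = 1.
The remaining cell in row 5 is (5,2) = 65 − 58 = 7.
Using column 1: 9 + 3 + 16 + 15 + ? → (3,1) = 65 − 43 = 22.
Column 2: 1 + 25 + 13 + 7 + ? = 65, so (3,2) = 19.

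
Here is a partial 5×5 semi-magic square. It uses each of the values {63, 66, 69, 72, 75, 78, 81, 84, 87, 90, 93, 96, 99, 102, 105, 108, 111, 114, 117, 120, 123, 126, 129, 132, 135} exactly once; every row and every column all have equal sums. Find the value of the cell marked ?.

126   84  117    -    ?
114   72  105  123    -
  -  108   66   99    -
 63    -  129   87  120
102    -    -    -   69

The 25 entries sum to 2475, so each line sums to 2475/5 = 495.
Row 2 needs 495; the known cells sum to 414, so (2,5) = 81.
Row 4: 63 + 129 + 87 + 120 + ? = 495, so (4,2) = 96.
Column 1 must total 495; the given cells sum to 405, so (3,1) = 90.
Column 2 must total 495; the given cells sum to 360, so (5,2) = 135.
Column 3: 117 + 105 + 66 + 129 + ? = 495, so (5,3) = 78.
Row 3 must total 495; the given cells sum to 363, so (3,5) = 132.
Using row 5: 102 + 135 + 78 + 69 + ? → (5,4) = 495 − 384 = 111.
Column 4: 123 + 99 + 87 + 111 + ? = 495, so (1,4) = 75.
Column 5: 81 + 132 + 120 + 69 + ? = 495, so (1,5) = 93.

93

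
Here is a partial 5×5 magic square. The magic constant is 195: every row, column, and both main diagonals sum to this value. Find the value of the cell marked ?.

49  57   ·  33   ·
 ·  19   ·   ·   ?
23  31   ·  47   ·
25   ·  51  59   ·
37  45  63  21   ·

53

The remaining cell in row 5 is (5,5) = 195 − 166 = 29.
Column 1 must total 195; the given cells sum to 134, so (2,1) = 61.
Column 2 must total 195; the given cells sum to 152, so (4,2) = 43.
Using column 4: 33 + 47 + 59 + 21 + ? → (2,4) = 195 − 160 = 35.
Main diagonal: 49 + 19 + 59 + 29 + ? = 195, so (3,3) = 39.
The remaining cell in anti-diagonal is (1,5) = 195 − 154 = 41.
Row 1 needs 195; the known cells sum to 180, so (1,3) = 15.
Using row 3: 23 + 31 + 39 + 47 + ? → (3,5) = 195 − 140 = 55.
Row 4 needs 195; the known cells sum to 178, so (4,5) = 17.
Column 3 needs 195; the known cells sum to 168, so (2,3) = 27.
From column 5, 195 − (41 + 55 + 17 + 29) gives (2,5) = 53.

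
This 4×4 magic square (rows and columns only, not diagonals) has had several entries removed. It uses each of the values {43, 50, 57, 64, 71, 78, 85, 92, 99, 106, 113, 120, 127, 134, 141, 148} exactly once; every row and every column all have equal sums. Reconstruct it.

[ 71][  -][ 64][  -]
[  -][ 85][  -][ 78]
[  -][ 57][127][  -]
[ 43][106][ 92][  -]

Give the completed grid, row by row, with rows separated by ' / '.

71 134 64 113 / 120 85 99 78 / 148 57 127 50 / 43 106 92 141

The 16 entries sum to 1528, so each line sums to 1528/4 = 382.
Row 4 must total 382; the given cells sum to 241, so (4,4) = 141.
Column 2: 85 + 57 + 106 + ? = 382, so (1,2) = 134.
From column 3, 382 − (64 + 127 + 92) gives (2,3) = 99.
Using row 1: 71 + 134 + 64 + ? → (1,4) = 382 − 269 = 113.
Using row 2: 85 + 99 + 78 + ? → (2,1) = 382 − 262 = 120.
From column 1, 382 − (71 + 120 + 43) gives (3,1) = 148.
Using column 4: 113 + 78 + 141 + ? → (3,4) = 382 − 332 = 50.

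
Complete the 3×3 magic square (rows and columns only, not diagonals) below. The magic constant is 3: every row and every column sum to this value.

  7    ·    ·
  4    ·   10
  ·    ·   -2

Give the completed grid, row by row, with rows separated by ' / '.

7 1 -5 / 4 -11 10 / -8 13 -2

From row 2, 3 − (4 + 10) gives (2,2) = -11.
Using column 1: 7 + 4 + ? → (3,1) = 3 − 11 = -8.
Column 3 must total 3; the given cells sum to 8, so (1,3) = -5.
The remaining cell in row 1 is (1,2) = 3 − 2 = 1.
Row 3 needs 3; the known cells sum to -10, so (3,2) = 13.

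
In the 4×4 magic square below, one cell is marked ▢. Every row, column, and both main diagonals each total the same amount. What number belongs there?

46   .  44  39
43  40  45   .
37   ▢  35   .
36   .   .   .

Column 1 is complete and sums to 162; that is the magic constant.
Row 1: 46 + 44 + 39 + ? = 162, so (1,2) = 33.
Row 2: 43 + 40 + 45 + ? = 162, so (2,4) = 34.
Column 3: 44 + 45 + 35 + ? = 162, so (4,3) = 38.
Main diagonal needs 162; the known cells sum to 121, so (4,4) = 41.
Anti-diagonal must total 162; the given cells sum to 120, so (3,2) = 42.

42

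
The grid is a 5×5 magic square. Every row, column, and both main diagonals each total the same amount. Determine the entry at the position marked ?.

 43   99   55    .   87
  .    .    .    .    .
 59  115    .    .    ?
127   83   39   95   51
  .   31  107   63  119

Row 4 is complete and sums to 395; that is the magic constant.
The remaining cell in row 1 is (1,4) = 395 − 284 = 111.
Using row 5: 31 + 107 + 63 + 119 + ? → (5,1) = 395 − 320 = 75.
Column 1 needs 395; the known cells sum to 304, so (2,1) = 91.
From column 2, 395 − (99 + 115 + 83 + 31) gives (2,2) = 67.
Using main diagonal: 43 + 67 + 95 + 119 + ? → (3,3) = 395 − 324 = 71.
Anti-diagonal: 87 + 71 + 83 + 75 + ? = 395, so (2,4) = 79.
Column 3 needs 395; the known cells sum to 272, so (2,3) = 123.
Column 4 needs 395; the known cells sum to 348, so (3,4) = 47.
Using row 2: 91 + 67 + 123 + 79 + ? → (2,5) = 395 − 360 = 35.
Row 3 needs 395; the known cells sum to 292, so (3,5) = 103.

103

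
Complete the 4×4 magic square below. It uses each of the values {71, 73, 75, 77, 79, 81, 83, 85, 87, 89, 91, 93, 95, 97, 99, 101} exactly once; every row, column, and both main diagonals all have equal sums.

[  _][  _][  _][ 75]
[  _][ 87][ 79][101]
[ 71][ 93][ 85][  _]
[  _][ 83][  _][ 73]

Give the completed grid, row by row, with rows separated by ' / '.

99 81 89 75 / 77 87 79 101 / 71 93 85 95 / 97 83 91 73

The 16 entries sum to 1376, so each line sums to 1376/4 = 344.
Row 2: 87 + 79 + 101 + ? = 344, so (2,1) = 77.
The remaining cell in row 3 is (3,4) = 344 − 249 = 95.
Column 2 must total 344; the given cells sum to 263, so (1,2) = 81.
Main diagonal needs 344; the known cells sum to 245, so (1,1) = 99.
From anti-diagonal, 344 − (75 + 79 + 93) gives (4,1) = 97.
From row 1, 344 − (99 + 81 + 75) gives (1,3) = 89.
The remaining cell in row 4 is (4,3) = 344 − 253 = 91.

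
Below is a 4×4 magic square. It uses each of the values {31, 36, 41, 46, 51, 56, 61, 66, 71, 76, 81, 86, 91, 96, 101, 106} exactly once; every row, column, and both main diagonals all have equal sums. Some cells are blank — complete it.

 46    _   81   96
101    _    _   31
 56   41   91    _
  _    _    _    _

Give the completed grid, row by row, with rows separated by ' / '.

46 51 81 96 / 101 76 66 31 / 56 41 91 86 / 71 106 36 61

The 16 entries sum to 1096, so each line sums to 1096/4 = 274.
Using row 1: 46 + 81 + 96 + ? → (1,2) = 274 − 223 = 51.
Row 3 needs 274; the known cells sum to 188, so (3,4) = 86.
The remaining cell in column 1 is (4,1) = 274 − 203 = 71.
The remaining cell in column 4 is (4,4) = 274 − 213 = 61.
Main diagonal: 46 + 91 + 61 + ? = 274, so (2,2) = 76.
Anti-diagonal: 96 + 41 + 71 + ? = 274, so (2,3) = 66.
From column 2, 274 − (51 + 76 + 41) gives (4,2) = 106.
Column 3 must total 274; the given cells sum to 238, so (4,3) = 36.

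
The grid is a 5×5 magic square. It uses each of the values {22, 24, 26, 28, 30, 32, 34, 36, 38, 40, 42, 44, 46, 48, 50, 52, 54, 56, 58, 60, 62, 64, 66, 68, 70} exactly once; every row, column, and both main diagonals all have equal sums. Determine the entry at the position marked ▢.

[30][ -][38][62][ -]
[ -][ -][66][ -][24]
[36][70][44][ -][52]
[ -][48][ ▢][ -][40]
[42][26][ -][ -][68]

22

The 25 entries sum to 1150, so each line sums to 1150/5 = 230.
The remaining cell in row 3 is (3,4) = 230 − 202 = 28.
The remaining cell in column 5 is (1,5) = 230 − 184 = 46.
From anti-diagonal, 230 − (46 + 44 + 48 + 42) gives (2,4) = 50.
Using row 1: 30 + 38 + 62 + 46 + ? → (1,2) = 230 − 176 = 54.
Column 2 must total 230; the given cells sum to 198, so (2,2) = 32.
Main diagonal needs 230; the known cells sum to 174, so (4,4) = 56.
Using row 2: 32 + 66 + 50 + 24 + ? → (2,1) = 230 − 172 = 58.
Column 1 must total 230; the given cells sum to 166, so (4,1) = 64.
Column 4: 62 + 50 + 28 + 56 + ? = 230, so (5,4) = 34.
The remaining cell in row 4 is (4,3) = 230 − 208 = 22.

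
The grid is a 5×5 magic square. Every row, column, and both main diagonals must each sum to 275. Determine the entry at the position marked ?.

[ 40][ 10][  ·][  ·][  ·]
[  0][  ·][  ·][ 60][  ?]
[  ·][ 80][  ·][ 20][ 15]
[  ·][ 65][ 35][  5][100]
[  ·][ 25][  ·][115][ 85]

Row 4 must total 275; the given cells sum to 205, so (4,1) = 70.
Column 2 needs 275; the known cells sum to 180, so (2,2) = 95.
Column 4 must total 275; the given cells sum to 200, so (1,4) = 75.
The remaining cell in main diagonal is (3,3) = 275 − 225 = 50.
The remaining cell in row 3 is (3,1) = 275 − 165 = 110.
Using column 1: 40 + 0 + 110 + 70 + ? → (5,1) = 275 − 220 = 55.
From anti-diagonal, 275 − (60 + 50 + 65 + 55) gives (1,5) = 45.
Row 1 needs 275; the known cells sum to 170, so (1,3) = 105.
Row 5: 55 + 25 + 115 + 85 + ? = 275, so (5,3) = -5.
Using column 3: 105 + 50 + 35 + (-5) + ? → (2,3) = 275 − 185 = 90.
Column 5 must total 275; the given cells sum to 245, so (2,5) = 30.

30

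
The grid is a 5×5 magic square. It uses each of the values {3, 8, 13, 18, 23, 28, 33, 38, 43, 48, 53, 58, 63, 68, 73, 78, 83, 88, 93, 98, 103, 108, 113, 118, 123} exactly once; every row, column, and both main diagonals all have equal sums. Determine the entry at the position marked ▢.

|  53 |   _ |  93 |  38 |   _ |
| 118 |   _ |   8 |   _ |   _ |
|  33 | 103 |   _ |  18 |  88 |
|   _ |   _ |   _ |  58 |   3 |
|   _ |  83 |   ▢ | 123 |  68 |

28

The 25 entries sum to 1575, so each line sums to 1575/5 = 315.
Using row 3: 33 + 103 + 18 + 88 + ? → (3,3) = 315 − 242 = 73.
Column 4: 38 + 18 + 58 + 123 + ? = 315, so (2,4) = 78.
Main diagonal must total 315; the given cells sum to 252, so (2,2) = 63.
The remaining cell in row 2 is (2,5) = 315 − 267 = 48.
The remaining cell in column 5 is (1,5) = 315 − 207 = 108.
Row 1: 53 + 93 + 38 + 108 + ? = 315, so (1,2) = 23.
Column 2 must total 315; the given cells sum to 272, so (4,2) = 43.
Anti-diagonal must total 315; the given cells sum to 302, so (5,1) = 13.
Row 5 needs 315; the known cells sum to 287, so (5,3) = 28.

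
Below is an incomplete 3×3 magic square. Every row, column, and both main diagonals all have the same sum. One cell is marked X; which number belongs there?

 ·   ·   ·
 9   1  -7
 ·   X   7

Row 2 is complete and sums to 3; that is the magic constant.
The remaining cell in column 3 is (1,3) = 3 − 0 = 3.
The remaining cell in main diagonal is (1,1) = 3 − 8 = -5.
Anti-diagonal must total 3; the given cells sum to 4, so (3,1) = -1.
Row 1 must total 3; the given cells sum to -2, so (1,2) = 5.
Using row 3: -1 + 7 + ? → (3,2) = 3 − 6 = -3.

-3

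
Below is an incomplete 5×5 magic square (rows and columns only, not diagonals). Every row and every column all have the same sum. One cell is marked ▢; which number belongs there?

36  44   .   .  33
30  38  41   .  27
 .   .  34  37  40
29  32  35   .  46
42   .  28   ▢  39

Column 5 is complete and sums to 185; that is the magic constant.
The remaining cell in row 2 is (2,4) = 185 − 136 = 49.
Row 4 needs 185; the known cells sum to 142, so (4,4) = 43.
Using column 1: 36 + 30 + 29 + 42 + ? → (3,1) = 185 − 137 = 48.
Column 3 needs 185; the known cells sum to 138, so (1,3) = 47.
From row 1, 185 − (36 + 44 + 47 + 33) gives (1,4) = 25.
Row 3 must total 185; the given cells sum to 159, so (3,2) = 26.
Column 2 must total 185; the given cells sum to 140, so (5,2) = 45.
From column 4, 185 − (25 + 49 + 37 + 43) gives (5,4) = 31.

31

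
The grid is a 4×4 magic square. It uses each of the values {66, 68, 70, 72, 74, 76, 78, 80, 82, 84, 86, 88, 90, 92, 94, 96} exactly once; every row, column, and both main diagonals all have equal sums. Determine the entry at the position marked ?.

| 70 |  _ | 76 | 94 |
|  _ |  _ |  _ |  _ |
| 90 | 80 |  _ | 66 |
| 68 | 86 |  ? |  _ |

78

The 16 entries sum to 1296, so each line sums to 1296/4 = 324.
Row 1 needs 324; the known cells sum to 240, so (1,2) = 84.
Row 3: 90 + 80 + 66 + ? = 324, so (3,3) = 88.
The remaining cell in column 1 is (2,1) = 324 − 228 = 96.
Column 2: 84 + 80 + 86 + ? = 324, so (2,2) = 74.
Main diagonal: 70 + 74 + 88 + ? = 324, so (4,4) = 92.
Anti-diagonal needs 324; the known cells sum to 242, so (2,3) = 82.
From row 2, 324 − (96 + 74 + 82) gives (2,4) = 72.
From row 4, 324 − (68 + 86 + 92) gives (4,3) = 78.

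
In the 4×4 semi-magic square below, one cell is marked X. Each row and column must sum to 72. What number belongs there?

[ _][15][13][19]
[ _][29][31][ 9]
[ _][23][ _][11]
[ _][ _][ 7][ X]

33

The remaining cell in row 1 is (1,1) = 72 − 47 = 25.
The remaining cell in row 2 is (2,1) = 72 − 69 = 3.
Column 2: 15 + 29 + 23 + ? = 72, so (4,2) = 5.
Column 3 needs 72; the known cells sum to 51, so (3,3) = 21.
The remaining cell in column 4 is (4,4) = 72 − 39 = 33.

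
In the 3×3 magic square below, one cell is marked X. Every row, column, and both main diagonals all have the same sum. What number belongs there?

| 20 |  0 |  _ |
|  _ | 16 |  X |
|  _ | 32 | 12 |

Column 2 is complete and sums to 48; that is the magic constant.
From row 1, 48 − (20 + 0) gives (1,3) = 28.
Row 3 must total 48; the given cells sum to 44, so (3,1) = 4.
Using column 1: 20 + 4 + ? → (2,1) = 48 − 24 = 24.
Column 3 must total 48; the given cells sum to 40, so (2,3) = 8.

8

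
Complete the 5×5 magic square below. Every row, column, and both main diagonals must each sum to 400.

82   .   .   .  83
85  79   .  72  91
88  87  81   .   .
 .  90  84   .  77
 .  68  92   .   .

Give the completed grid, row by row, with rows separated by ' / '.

The remaining cell in row 2 is (2,3) = 400 − 327 = 73.
The remaining cell in column 2 is (1,2) = 400 − 324 = 76.
Column 3 must total 400; the given cells sum to 330, so (1,3) = 70.
The remaining cell in anti-diagonal is (5,1) = 400 − 326 = 74.
Row 1 needs 400; the known cells sum to 311, so (1,4) = 89.
Column 1 needs 400; the known cells sum to 329, so (4,1) = 71.
Row 4: 71 + 90 + 84 + 77 + ? = 400, so (4,4) = 78.
Using main diagonal: 82 + 79 + 81 + 78 + ? → (5,5) = 400 − 320 = 80.
Row 5 must total 400; the given cells sum to 314, so (5,4) = 86.
Using column 4: 89 + 72 + 78 + 86 + ? → (3,4) = 400 − 325 = 75.
Column 5 needs 400; the known cells sum to 331, so (3,5) = 69.

82 76 70 89 83 / 85 79 73 72 91 / 88 87 81 75 69 / 71 90 84 78 77 / 74 68 92 86 80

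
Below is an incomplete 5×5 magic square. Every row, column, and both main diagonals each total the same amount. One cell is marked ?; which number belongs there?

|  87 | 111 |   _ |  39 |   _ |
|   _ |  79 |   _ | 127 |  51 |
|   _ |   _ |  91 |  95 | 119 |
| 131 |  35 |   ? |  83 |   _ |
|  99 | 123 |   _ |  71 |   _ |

59

Column 4 is complete and sums to 415; that is the magic constant.
From column 2, 415 − (111 + 79 + 35 + 123) gives (3,2) = 67.
Main diagonal needs 415; the known cells sum to 340, so (5,5) = 75.
Anti-diagonal needs 415; the known cells sum to 352, so (1,5) = 63.
Row 1 needs 415; the known cells sum to 300, so (1,3) = 115.
Using row 3: 67 + 91 + 95 + 119 + ? → (3,1) = 415 − 372 = 43.
Row 5 needs 415; the known cells sum to 368, so (5,3) = 47.
From column 1, 415 − (87 + 43 + 131 + 99) gives (2,1) = 55.
Column 5: 63 + 51 + 119 + 75 + ? = 415, so (4,5) = 107.
Row 2: 55 + 79 + 127 + 51 + ? = 415, so (2,3) = 103.
Using row 4: 131 + 35 + 83 + 107 + ? → (4,3) = 415 − 356 = 59.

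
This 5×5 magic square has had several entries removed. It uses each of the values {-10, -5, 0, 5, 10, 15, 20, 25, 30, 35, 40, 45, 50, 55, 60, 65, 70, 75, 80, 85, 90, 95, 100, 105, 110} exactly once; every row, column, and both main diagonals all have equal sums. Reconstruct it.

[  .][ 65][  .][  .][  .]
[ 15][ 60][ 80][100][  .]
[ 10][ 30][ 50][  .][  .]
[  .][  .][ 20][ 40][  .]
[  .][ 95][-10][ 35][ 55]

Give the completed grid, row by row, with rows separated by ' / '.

45 65 110 5 25 / 15 60 80 100 -5 / 10 30 50 70 90 / 105 0 20 40 85 / 75 95 -10 35 55

The 25 entries sum to 1250, so each line sums to 1250/5 = 250.
Row 2 must total 250; the given cells sum to 255, so (2,5) = -5.
Using row 5: 95 + (-10) + 35 + 55 + ? → (5,1) = 250 − 175 = 75.
Column 2 must total 250; the given cells sum to 250, so (4,2) = 0.
Using column 3: 80 + 50 + 20 + (-10) + ? → (1,3) = 250 − 140 = 110.
The remaining cell in main diagonal is (1,1) = 250 − 205 = 45.
Anti-diagonal: 100 + 50 + 0 + 75 + ? = 250, so (1,5) = 25.
Using row 1: 45 + 65 + 110 + 25 + ? → (1,4) = 250 − 245 = 5.
From column 1, 250 − (45 + 15 + 10 + 75) gives (4,1) = 105.
Column 4 must total 250; the given cells sum to 180, so (3,4) = 70.
Using row 3: 10 + 30 + 50 + 70 + ? → (3,5) = 250 − 160 = 90.
The remaining cell in row 4 is (4,5) = 250 − 165 = 85.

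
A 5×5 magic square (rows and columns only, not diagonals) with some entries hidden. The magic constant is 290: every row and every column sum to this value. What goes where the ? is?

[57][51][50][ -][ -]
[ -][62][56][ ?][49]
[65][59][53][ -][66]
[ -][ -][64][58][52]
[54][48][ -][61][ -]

55

Row 3 needs 290; the known cells sum to 243, so (3,4) = 47.
Column 2 must total 290; the given cells sum to 220, so (4,2) = 70.
Column 3: 50 + 56 + 53 + 64 + ? = 290, so (5,3) = 67.
From row 4, 290 − (70 + 64 + 58 + 52) gives (4,1) = 46.
From row 5, 290 − (54 + 48 + 67 + 61) gives (5,5) = 60.
The remaining cell in column 1 is (2,1) = 290 − 222 = 68.
The remaining cell in column 5 is (1,5) = 290 − 227 = 63.
Row 1 needs 290; the known cells sum to 221, so (1,4) = 69.
Row 2: 68 + 62 + 56 + 49 + ? = 290, so (2,4) = 55.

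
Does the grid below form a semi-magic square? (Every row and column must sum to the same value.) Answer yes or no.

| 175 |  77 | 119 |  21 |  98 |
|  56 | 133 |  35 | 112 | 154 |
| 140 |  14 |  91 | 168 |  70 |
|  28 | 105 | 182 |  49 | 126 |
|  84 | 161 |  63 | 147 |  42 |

No — row 5 sums to 497 but row 2 sums to 490.

Row 1: 175 + 77 + 119 + 21 + 98 = 490.
Row 2: 56 + 133 + 35 + 112 + 154 = 490.
Row 3: 140 + 14 + 91 + 168 + 70 = 483.
Row 4: 28 + 105 + 182 + 49 + 126 = 490.
Row 5: 84 + 161 + 63 + 147 + 42 = 497.
Column 1: 175 + 56 + 140 + 28 + 84 = 483.
Column 2: 77 + 133 + 14 + 105 + 161 = 490.
Column 3: 119 + 35 + 91 + 182 + 63 = 490.
Column 4: 21 + 112 + 168 + 49 + 147 = 497.
Column 5: 98 + 154 + 70 + 126 + 42 = 490.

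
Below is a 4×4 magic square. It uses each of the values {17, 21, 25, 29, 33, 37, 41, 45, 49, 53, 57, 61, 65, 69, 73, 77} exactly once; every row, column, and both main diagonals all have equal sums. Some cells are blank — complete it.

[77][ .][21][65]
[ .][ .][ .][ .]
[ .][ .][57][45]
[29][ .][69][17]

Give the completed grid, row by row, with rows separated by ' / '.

The 16 entries sum to 752, so each line sums to 752/4 = 188.
Row 1 must total 188; the given cells sum to 163, so (1,2) = 25.
Using row 4: 29 + 69 + 17 + ? → (4,2) = 188 − 115 = 73.
The remaining cell in column 3 is (2,3) = 188 − 147 = 41.
From column 4, 188 − (65 + 45 + 17) gives (2,4) = 61.
Main diagonal must total 188; the given cells sum to 151, so (2,2) = 37.
From anti-diagonal, 188 − (65 + 41 + 29) gives (3,2) = 53.
Row 2: 37 + 41 + 61 + ? = 188, so (2,1) = 49.
Row 3 needs 188; the known cells sum to 155, so (3,1) = 33.

77 25 21 65 / 49 37 41 61 / 33 53 57 45 / 29 73 69 17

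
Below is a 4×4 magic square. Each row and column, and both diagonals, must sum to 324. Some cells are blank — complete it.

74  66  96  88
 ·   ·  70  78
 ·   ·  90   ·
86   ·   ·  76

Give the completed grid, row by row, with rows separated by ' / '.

74 66 96 88 / 92 84 70 78 / 72 80 90 82 / 86 94 68 76

The remaining cell in column 3 is (4,3) = 324 − 256 = 68.
Column 4 needs 324; the known cells sum to 242, so (3,4) = 82.
Main diagonal needs 324; the known cells sum to 240, so (2,2) = 84.
Using anti-diagonal: 88 + 70 + 86 + ? → (3,2) = 324 − 244 = 80.
The remaining cell in row 2 is (2,1) = 324 − 232 = 92.
From row 3, 324 − (80 + 90 + 82) gives (3,1) = 72.
Using row 4: 86 + 68 + 76 + ? → (4,2) = 324 − 230 = 94.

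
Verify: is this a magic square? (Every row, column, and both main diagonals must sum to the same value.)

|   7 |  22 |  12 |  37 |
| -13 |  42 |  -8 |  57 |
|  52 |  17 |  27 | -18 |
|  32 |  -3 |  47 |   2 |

Row 1: 7 + 22 + 12 + 37 = 78.
Row 2: -13 + 42 + (-8) + 57 = 78.
Row 3: 52 + 17 + 27 + (-18) = 78.
Row 4: 32 + (-3) + 47 + 2 = 78.
Column 1: 7 + (-13) + 52 + 32 = 78.
Column 2: 22 + 42 + 17 + (-3) = 78.
Column 3: 12 + (-8) + 27 + 47 = 78.
Column 4: 37 + 57 + (-18) + 2 = 78.
Main diagonal: 7 + 42 + 27 + 2 = 78.
Anti-diagonal: 37 + (-8) + 17 + 32 = 78.
All lines sum to 78.

Yes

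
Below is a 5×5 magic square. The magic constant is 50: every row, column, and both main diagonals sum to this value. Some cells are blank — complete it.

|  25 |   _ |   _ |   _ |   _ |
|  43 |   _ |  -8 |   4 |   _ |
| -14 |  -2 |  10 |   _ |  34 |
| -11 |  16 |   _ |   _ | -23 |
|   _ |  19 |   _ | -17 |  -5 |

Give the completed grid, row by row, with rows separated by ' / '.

25 37 -26 1 13 / 43 -20 -8 4 31 / -14 -2 10 22 34 / -11 16 28 40 -23 / 7 19 46 -17 -5

Row 3: -14 + (-2) + 10 + 34 + ? = 50, so (3,4) = 22.
Column 1 needs 50; the known cells sum to 43, so (5,1) = 7.
From anti-diagonal, 50 − (4 + 10 + 16 + 7) gives (1,5) = 13.
Row 5 must total 50; the given cells sum to 4, so (5,3) = 46.
Column 5 must total 50; the given cells sum to 19, so (2,5) = 31.
From row 2, 50 − (43 + (-8) + 4 + 31) gives (2,2) = -20.
From column 2, 50 − (-20 + (-2) + 16 + 19) gives (1,2) = 37.
Using main diagonal: 25 + (-20) + 10 + (-5) + ? → (4,4) = 50 − 10 = 40.
From row 4, 50 − (-11 + 16 + 40 + (-23)) gives (4,3) = 28.
Column 3: -8 + 10 + 28 + 46 + ? = 50, so (1,3) = -26.
From column 4, 50 − (4 + 22 + 40 + (-17)) gives (1,4) = 1.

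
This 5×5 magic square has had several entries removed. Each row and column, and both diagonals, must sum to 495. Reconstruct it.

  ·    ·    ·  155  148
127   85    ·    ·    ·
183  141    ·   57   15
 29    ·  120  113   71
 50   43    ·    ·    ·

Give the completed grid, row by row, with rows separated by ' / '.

106 64 22 155 148 / 127 85 78 36 169 / 183 141 99 57 15 / 29 162 120 113 71 / 50 43 176 134 92

From row 3, 495 − (183 + 141 + 57 + 15) gives (3,3) = 99.
Row 4: 29 + 120 + 113 + 71 + ? = 495, so (4,2) = 162.
Using column 1: 127 + 183 + 29 + 50 + ? → (1,1) = 495 − 389 = 106.
Column 2 needs 495; the known cells sum to 431, so (1,2) = 64.
Main diagonal must total 495; the given cells sum to 403, so (5,5) = 92.
Anti-diagonal needs 495; the known cells sum to 459, so (2,4) = 36.
Row 1: 106 + 64 + 155 + 148 + ? = 495, so (1,3) = 22.
Using column 4: 155 + 36 + 57 + 113 + ? → (5,4) = 495 − 361 = 134.
Column 5: 148 + 15 + 71 + 92 + ? = 495, so (2,5) = 169.
Row 2 must total 495; the given cells sum to 417, so (2,3) = 78.
Row 5 needs 495; the known cells sum to 319, so (5,3) = 176.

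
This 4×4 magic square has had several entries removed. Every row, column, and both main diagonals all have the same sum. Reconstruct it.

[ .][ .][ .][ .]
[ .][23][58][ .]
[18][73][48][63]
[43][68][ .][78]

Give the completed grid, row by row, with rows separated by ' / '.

53 38 83 28 / 88 23 58 33 / 18 73 48 63 / 43 68 13 78

Row 3 is already complete: 18 + 73 + 48 + 63 = 202, so that is the magic constant.
Using row 4: 43 + 68 + 78 + ? → (4,3) = 202 − 189 = 13.
The remaining cell in column 2 is (1,2) = 202 − 164 = 38.
From column 3, 202 − (58 + 48 + 13) gives (1,3) = 83.
The remaining cell in main diagonal is (1,1) = 202 − 149 = 53.
From anti-diagonal, 202 − (58 + 73 + 43) gives (1,4) = 28.
Column 1 must total 202; the given cells sum to 114, so (2,1) = 88.
Column 4: 28 + 63 + 78 + ? = 202, so (2,4) = 33.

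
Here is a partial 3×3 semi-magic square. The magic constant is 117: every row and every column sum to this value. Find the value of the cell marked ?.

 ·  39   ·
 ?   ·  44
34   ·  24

54

The remaining cell in row 3 is (3,2) = 117 − 58 = 59.
Using column 2: 39 + 59 + ? → (2,2) = 117 − 98 = 19.
Column 3: 44 + 24 + ? = 117, so (1,3) = 49.
Row 1 needs 117; the known cells sum to 88, so (1,1) = 29.
Row 2: 19 + 44 + ? = 117, so (2,1) = 54.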